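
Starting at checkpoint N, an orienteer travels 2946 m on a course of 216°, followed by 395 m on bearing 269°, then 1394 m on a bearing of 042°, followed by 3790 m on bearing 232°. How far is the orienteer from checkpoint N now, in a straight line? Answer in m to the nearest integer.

Leg 1 (216°, 2946 m): east 2946 sin 216° = -1731.62, north 2946 cos 216° = -2383.36
Leg 2 (269°, 395 m): east 395 sin 269° = -394.94, north 395 cos 269° = -6.89
Leg 3 (042°, 1394 m): east 1394 sin 42° = 932.77, north 1394 cos 42° = 1035.94
Leg 4 (232°, 3790 m): east 3790 sin 232° = -2986.56, north 3790 cos 232° = -2333.36
Net: -4180.35 east, -3687.67 north. Distance = √((-4180.35)² + (-3687.67)²) = 5574.426 m.

5574 m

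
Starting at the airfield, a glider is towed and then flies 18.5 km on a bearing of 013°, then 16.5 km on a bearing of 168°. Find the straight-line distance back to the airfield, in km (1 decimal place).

7.8 km

Leg 1 (013°, 18.5 km): east 18.5 sin 13° = 4.16, north 18.5 cos 13° = 18.03
Leg 2 (168°, 16.5 km): east 16.5 sin 168° = 3.43, north 16.5 cos 168° = -16.14
Net: 7.59 east, 1.89 north. Distance = √((7.59)² + (1.89)²) = 7.823 km.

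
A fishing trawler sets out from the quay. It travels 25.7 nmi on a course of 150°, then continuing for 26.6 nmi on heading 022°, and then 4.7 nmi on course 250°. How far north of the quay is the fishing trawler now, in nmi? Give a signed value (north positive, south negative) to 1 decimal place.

0.8 nmi

Leg 1 (150°, 25.7 nmi): east 25.7 sin 150° = 12.85, north 25.7 cos 150° = -22.26
Leg 2 (022°, 26.6 nmi): east 26.6 sin 22° = 9.96, north 26.6 cos 22° = 24.66
Leg 3 (250°, 4.7 nmi): east 4.7 sin 250° = -4.42, north 4.7 cos 250° = -1.61
Net north component: 0.80 nmi.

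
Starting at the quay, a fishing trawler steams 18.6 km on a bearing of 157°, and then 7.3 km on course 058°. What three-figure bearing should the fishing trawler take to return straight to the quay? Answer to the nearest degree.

315°

Leg 1 (157°, 18.6 km): east 18.6 sin 157° = 7.27, north 18.6 cos 157° = -17.12
Leg 2 (058°, 7.3 km): east 7.3 sin 58° = 6.19, north 7.3 cos 58° = 3.87
Net displacement: 13.46 east, -13.25 north. Direction back to start is (-13.46, 13.25): bearing = atan2(-13.46, 13.25) mod 360° = 314.56° ≈ 315°.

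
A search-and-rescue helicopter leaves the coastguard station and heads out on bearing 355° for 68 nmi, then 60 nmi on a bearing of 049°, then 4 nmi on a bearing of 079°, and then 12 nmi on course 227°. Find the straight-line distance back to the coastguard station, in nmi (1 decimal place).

105.5 nmi

Leg 1 (355°, 68 nmi): east 68 sin 355° = -5.93, north 68 cos 355° = 67.74
Leg 2 (049°, 60 nmi): east 60 sin 49° = 45.28, north 60 cos 49° = 39.36
Leg 3 (079°, 4 nmi): east 4 sin 79° = 3.93, north 4 cos 79° = 0.76
Leg 4 (227°, 12 nmi): east 12 sin 227° = -8.78, north 12 cos 227° = -8.18
Net: 34.51 east, 99.68 north. Distance = √((34.51)² + (99.68)²) = 105.487 nmi.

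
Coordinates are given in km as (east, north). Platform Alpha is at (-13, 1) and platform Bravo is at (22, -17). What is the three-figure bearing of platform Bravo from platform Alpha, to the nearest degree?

Δeast = 22 − -13 = 35.00; Δnorth = -17 − 1 = -18.00.
Bearing = atan2(Δeast, Δnorth) mod 360° = 117.22° ≈ 117°.

117°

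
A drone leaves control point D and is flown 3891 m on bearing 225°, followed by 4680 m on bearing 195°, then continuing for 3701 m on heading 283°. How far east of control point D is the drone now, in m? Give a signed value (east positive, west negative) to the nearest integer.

-7569 m

Leg 1 (225°, 3891 m): east 3891 sin 225° = -2751.35, north 3891 cos 225° = -2751.35
Leg 2 (195°, 4680 m): east 4680 sin 195° = -1211.27, north 4680 cos 195° = -4520.53
Leg 3 (283°, 3701 m): east 3701 sin 283° = -3606.14, north 3701 cos 283° = 832.54
Net east component: -7568.77 m.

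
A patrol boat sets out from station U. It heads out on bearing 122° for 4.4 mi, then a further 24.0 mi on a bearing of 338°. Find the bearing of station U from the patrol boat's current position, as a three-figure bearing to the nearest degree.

Leg 1 (122°, 4.4 mi): east 4.4 sin 122° = 3.73, north 4.4 cos 122° = -2.33
Leg 2 (338°, 24.0 mi): east 24.0 sin 338° = -8.99, north 24.0 cos 338° = 22.25
Net displacement: -5.26 east, 19.92 north. Direction back to start is (5.26, -19.92): bearing = atan2(5.26, -19.92) mod 360° = 165.21° ≈ 165°.

165°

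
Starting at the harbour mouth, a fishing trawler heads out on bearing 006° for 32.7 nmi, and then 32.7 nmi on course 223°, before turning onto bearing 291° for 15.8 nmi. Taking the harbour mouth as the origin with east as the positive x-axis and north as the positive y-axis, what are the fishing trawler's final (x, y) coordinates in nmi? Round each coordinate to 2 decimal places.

(-33.63, 14.27)

Leg 1 (006°, 32.7 nmi): east 32.7 sin 6° = 3.42, north 32.7 cos 6° = 32.52
Leg 2 (223°, 32.7 nmi): east 32.7 sin 223° = -22.30, north 32.7 cos 223° = -23.92
Leg 3 (291°, 15.8 nmi): east 15.8 sin 291° = -14.75, north 15.8 cos 291° = 5.66
Summing: -33.63 nmi east, 14.27 nmi north → (-33.63, 14.27).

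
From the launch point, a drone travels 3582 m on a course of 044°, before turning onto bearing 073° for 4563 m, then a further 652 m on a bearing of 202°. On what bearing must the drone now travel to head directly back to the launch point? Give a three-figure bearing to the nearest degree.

Leg 1 (044°, 3582 m): east 3582 sin 44° = 2488.27, north 3582 cos 44° = 2576.68
Leg 2 (073°, 4563 m): east 4563 sin 73° = 4363.62, north 4563 cos 73° = 1334.09
Leg 3 (202°, 652 m): east 652 sin 202° = -244.24, north 652 cos 202° = -604.52
Net displacement: 6607.64 east, 3306.24 north. Direction back to start is (-6607.64, -3306.24): bearing = atan2(-6607.64, -3306.24) mod 360° = 243.42° ≈ 243°.

243°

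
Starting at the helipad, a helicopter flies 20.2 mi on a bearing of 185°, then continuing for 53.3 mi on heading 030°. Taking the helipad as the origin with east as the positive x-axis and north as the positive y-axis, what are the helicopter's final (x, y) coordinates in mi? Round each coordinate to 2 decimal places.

Leg 1 (185°, 20.2 mi): east 20.2 sin 185° = -1.76, north 20.2 cos 185° = -20.12
Leg 2 (030°, 53.3 mi): east 53.3 sin 30° = 26.65, north 53.3 cos 30° = 46.16
Summing: 24.89 mi east, 26.04 mi north → (24.89, 26.04).

(24.89, 26.04)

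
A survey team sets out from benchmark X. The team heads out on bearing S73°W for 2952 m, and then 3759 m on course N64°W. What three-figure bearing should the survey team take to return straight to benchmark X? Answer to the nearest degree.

097°

Leg 1 (S73°W, 2952 m): east 2952 sin 253° = -2823.01, north 2952 cos 253° = -863.08
Leg 2 (N64°W, 3759 m): east 3759 sin 296° = -3378.57, north 3759 cos 296° = 1647.84
Net displacement: -6201.58 east, 784.76 north. Direction back to start is (6201.58, -784.76): bearing = atan2(6201.58, -784.76) mod 360° = 97.21° ≈ 097°.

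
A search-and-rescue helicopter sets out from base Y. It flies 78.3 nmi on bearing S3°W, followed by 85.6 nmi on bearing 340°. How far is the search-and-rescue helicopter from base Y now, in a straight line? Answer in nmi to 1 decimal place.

Leg 1 (S3°W, 78.3 nmi): east 78.3 sin 183° = -4.10, north 78.3 cos 183° = -78.19
Leg 2 (340°, 85.6 nmi): east 85.6 sin 340° = -29.28, north 85.6 cos 340° = 80.44
Net: -33.37 east, 2.24 north. Distance = √((-33.37)² + (2.24)²) = 33.450 nmi.

33.5 nmi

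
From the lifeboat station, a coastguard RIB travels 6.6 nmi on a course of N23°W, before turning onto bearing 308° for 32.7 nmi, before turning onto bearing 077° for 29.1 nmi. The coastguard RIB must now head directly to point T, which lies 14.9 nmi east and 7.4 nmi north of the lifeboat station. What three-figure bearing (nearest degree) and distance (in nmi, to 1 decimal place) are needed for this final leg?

150°, 29.4 nmi

Leg 1 (N23°W, 6.6 nmi): east 6.6 sin 337° = -2.58, north 6.6 cos 337° = 6.08
Leg 2 (308°, 32.7 nmi): east 32.7 sin 308° = -25.77, north 32.7 cos 308° = 20.13
Leg 3 (077°, 29.1 nmi): east 29.1 sin 77° = 28.35, north 29.1 cos 77° = 6.55
Current position: (0.01, 32.75). Target: (14.9, 7.4). Remaining: Δeast = 14.89, Δnorth = -25.35.
Bearing = atan2(14.89, -25.35) mod 360° = 149.57°; distance = √((14.89)² + (-25.35)²) = 29.404 nmi.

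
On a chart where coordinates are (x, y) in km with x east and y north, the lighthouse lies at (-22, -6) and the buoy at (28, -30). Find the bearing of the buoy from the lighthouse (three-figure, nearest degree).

Δeast = 28 − -22 = 50.00; Δnorth = -30 − -6 = -24.00.
Bearing = atan2(Δeast, Δnorth) mod 360° = 115.64° ≈ 116°.

116°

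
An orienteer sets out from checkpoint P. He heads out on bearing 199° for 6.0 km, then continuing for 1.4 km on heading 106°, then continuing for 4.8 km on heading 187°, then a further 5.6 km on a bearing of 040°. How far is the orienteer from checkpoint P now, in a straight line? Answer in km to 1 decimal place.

7.0 km

Leg 1 (199°, 6.0 km): east 6.0 sin 199° = -1.95, north 6.0 cos 199° = -5.67
Leg 2 (106°, 1.4 km): east 1.4 sin 106° = 1.35, north 1.4 cos 106° = -0.39
Leg 3 (187°, 4.8 km): east 4.8 sin 187° = -0.58, north 4.8 cos 187° = -4.76
Leg 4 (040°, 5.6 km): east 5.6 sin 40° = 3.60, north 5.6 cos 40° = 4.29
Net: 2.41 east, -6.53 north. Distance = √((2.41)² + (-6.53)²) = 6.963 km.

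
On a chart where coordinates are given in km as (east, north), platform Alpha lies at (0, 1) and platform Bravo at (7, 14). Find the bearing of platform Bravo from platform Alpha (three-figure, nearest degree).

Δeast = 7 − 0 = 7.00; Δnorth = 14 − 1 = 13.00.
Bearing = atan2(Δeast, Δnorth) mod 360° = 28.30° ≈ 028°.

028°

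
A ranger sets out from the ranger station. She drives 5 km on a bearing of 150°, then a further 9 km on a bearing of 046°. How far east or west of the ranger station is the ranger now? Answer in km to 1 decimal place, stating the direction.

9.0 km east

Leg 1 (150°, 5 km): east 5 sin 150° = 2.50, north 5 cos 150° = -4.33
Leg 2 (046°, 9 km): east 9 sin 46° = 6.47, north 9 cos 46° = 6.25
Net east component: 8.97 km.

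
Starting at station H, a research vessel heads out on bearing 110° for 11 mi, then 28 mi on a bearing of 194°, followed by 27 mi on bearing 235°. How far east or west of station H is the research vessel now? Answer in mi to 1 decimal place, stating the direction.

Leg 1 (110°, 11 mi): east 11 sin 110° = 10.34, north 11 cos 110° = -3.76
Leg 2 (194°, 28 mi): east 28 sin 194° = -6.77, north 28 cos 194° = -27.17
Leg 3 (235°, 27 mi): east 27 sin 235° = -22.12, north 27 cos 235° = -15.49
Net east component: -18.55 mi.

18.6 mi west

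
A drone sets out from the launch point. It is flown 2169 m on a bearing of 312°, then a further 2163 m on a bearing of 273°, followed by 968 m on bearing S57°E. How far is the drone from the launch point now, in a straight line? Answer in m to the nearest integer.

3137 m

Leg 1 (312°, 2169 m): east 2169 sin 312° = -1611.88, north 2169 cos 312° = 1451.34
Leg 2 (273°, 2163 m): east 2163 sin 273° = -2160.04, north 2163 cos 273° = 113.20
Leg 3 (S57°E, 968 m): east 968 sin 123° = 811.83, north 968 cos 123° = -527.21
Net: -2960.08 east, 1037.34 north. Distance = √((-2960.08)² + (1037.34)²) = 3136.584 m.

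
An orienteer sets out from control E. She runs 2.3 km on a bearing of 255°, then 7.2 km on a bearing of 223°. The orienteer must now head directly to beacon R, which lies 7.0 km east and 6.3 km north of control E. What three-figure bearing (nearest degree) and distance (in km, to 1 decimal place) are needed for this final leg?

049°, 18.6 km

Leg 1 (255°, 2.3 km): east 2.3 sin 255° = -2.22, north 2.3 cos 255° = -0.60
Leg 2 (223°, 7.2 km): east 7.2 sin 223° = -4.91, north 7.2 cos 223° = -5.27
Current position: (-7.13, -5.86). Target: (7.0, 6.3). Remaining: Δeast = 14.13, Δnorth = 12.16.
Bearing = atan2(14.13, 12.16) mod 360° = 49.29°; distance = √((14.13)² + (12.16)²) = 18.644 km.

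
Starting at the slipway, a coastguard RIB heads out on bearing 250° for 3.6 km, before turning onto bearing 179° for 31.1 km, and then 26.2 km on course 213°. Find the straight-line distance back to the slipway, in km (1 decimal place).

56.9 km

Leg 1 (250°, 3.6 km): east 3.6 sin 250° = -3.38, north 3.6 cos 250° = -1.23
Leg 2 (179°, 31.1 km): east 31.1 sin 179° = 0.54, north 31.1 cos 179° = -31.10
Leg 3 (213°, 26.2 km): east 26.2 sin 213° = -14.27, north 26.2 cos 213° = -21.97
Net: -17.11 east, -54.30 north. Distance = √((-17.11)² + (-54.30)²) = 56.932 km.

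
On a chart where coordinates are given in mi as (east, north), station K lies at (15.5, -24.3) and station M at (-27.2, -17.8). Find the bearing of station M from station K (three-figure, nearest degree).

Δeast = -27.2 − 15.5 = -42.70; Δnorth = -17.8 − -24.3 = 6.50.
Bearing = atan2(Δeast, Δnorth) mod 360° = 278.66° ≈ 279°.

279°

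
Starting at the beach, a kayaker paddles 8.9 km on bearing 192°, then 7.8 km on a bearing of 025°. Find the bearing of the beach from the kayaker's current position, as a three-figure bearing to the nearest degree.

319°

Leg 1 (192°, 8.9 km): east 8.9 sin 192° = -1.85, north 8.9 cos 192° = -8.71
Leg 2 (025°, 7.8 km): east 7.8 sin 25° = 3.30, north 7.8 cos 25° = 7.07
Net displacement: 1.45 east, -1.64 north. Direction back to start is (-1.45, 1.64): bearing = atan2(-1.45, 1.64) mod 360° = 318.53° ≈ 319°.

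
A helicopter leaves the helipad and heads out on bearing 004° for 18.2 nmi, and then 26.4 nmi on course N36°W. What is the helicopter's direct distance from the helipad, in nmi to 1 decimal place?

Leg 1 (004°, 18.2 nmi): east 18.2 sin 4° = 1.27, north 18.2 cos 4° = 18.16
Leg 2 (N36°W, 26.4 nmi): east 26.4 sin 324° = -15.52, north 26.4 cos 324° = 21.36
Net: -14.25 east, 39.51 north. Distance = √((-14.25)² + (39.51)²) = 42.004 nmi.

42.0 nmi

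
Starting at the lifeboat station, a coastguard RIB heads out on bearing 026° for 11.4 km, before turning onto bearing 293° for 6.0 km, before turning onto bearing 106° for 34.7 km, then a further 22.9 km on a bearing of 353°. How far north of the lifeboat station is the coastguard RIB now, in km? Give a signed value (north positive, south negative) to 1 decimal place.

Leg 1 (026°, 11.4 km): east 11.4 sin 26° = 5.00, north 11.4 cos 26° = 10.25
Leg 2 (293°, 6.0 km): east 6.0 sin 293° = -5.52, north 6.0 cos 293° = 2.34
Leg 3 (106°, 34.7 km): east 34.7 sin 106° = 33.36, north 34.7 cos 106° = -9.56
Leg 4 (353°, 22.9 km): east 22.9 sin 353° = -2.79, north 22.9 cos 353° = 22.73
Net north component: 25.76 km.

25.8 km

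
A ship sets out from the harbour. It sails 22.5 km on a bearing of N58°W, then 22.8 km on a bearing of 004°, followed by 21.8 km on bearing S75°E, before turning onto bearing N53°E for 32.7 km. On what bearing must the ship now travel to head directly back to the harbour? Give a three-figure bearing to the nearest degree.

Leg 1 (N58°W, 22.5 km): east 22.5 sin 302° = -19.08, north 22.5 cos 302° = 11.92
Leg 2 (004°, 22.8 km): east 22.8 sin 4° = 1.59, north 22.8 cos 4° = 22.74
Leg 3 (S75°E, 21.8 km): east 21.8 sin 105° = 21.06, north 21.8 cos 105° = -5.64
Leg 4 (N53°E, 32.7 km): east 32.7 sin 53° = 26.12, north 32.7 cos 53° = 19.68
Net displacement: 29.68 east, 48.70 north. Direction back to start is (-29.68, -48.70): bearing = atan2(-29.68, -48.70) mod 360° = 211.36° ≈ 211°.

211°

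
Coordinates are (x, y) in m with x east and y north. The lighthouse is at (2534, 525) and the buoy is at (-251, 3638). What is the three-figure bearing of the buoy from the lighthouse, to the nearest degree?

Δeast = -251 − 2534 = -2785.00; Δnorth = 3638 − 525 = 3113.00.
Bearing = atan2(Δeast, Δnorth) mod 360° = 318.18° ≈ 318°.

318°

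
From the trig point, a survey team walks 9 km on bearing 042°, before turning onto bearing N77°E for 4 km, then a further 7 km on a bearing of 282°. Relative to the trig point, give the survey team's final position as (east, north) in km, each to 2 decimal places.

Leg 1 (042°, 9 km): east 9 sin 42° = 6.02, north 9 cos 42° = 6.69
Leg 2 (N77°E, 4 km): east 4 sin 77° = 3.90, north 4 cos 77° = 0.90
Leg 3 (282°, 7 km): east 7 sin 282° = -6.85, north 7 cos 282° = 1.46
Summing: 3.07 km east, 9.04 km north → (3.07, 9.04).

(3.07, 9.04)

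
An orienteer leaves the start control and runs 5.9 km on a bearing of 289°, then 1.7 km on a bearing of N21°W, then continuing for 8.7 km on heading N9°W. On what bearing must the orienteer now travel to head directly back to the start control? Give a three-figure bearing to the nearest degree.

Leg 1 (289°, 5.9 km): east 5.9 sin 289° = -5.58, north 5.9 cos 289° = 1.92
Leg 2 (N21°W, 1.7 km): east 1.7 sin 339° = -0.61, north 1.7 cos 339° = 1.59
Leg 3 (N9°W, 8.7 km): east 8.7 sin 351° = -1.36, north 8.7 cos 351° = 8.59
Net displacement: -7.55 east, 12.10 north. Direction back to start is (7.55, -12.10): bearing = atan2(7.55, -12.10) mod 360° = 148.04° ≈ 148°.

148°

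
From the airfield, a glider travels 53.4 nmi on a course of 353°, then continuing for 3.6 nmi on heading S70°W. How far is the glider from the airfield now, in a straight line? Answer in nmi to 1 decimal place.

52.7 nmi

Leg 1 (353°, 53.4 nmi): east 53.4 sin 353° = -6.51, north 53.4 cos 353° = 53.00
Leg 2 (S70°W, 3.6 nmi): east 3.6 sin 250° = -3.38, north 3.6 cos 250° = -1.23
Net: -9.89 east, 51.77 north. Distance = √((-9.89)² + (51.77)²) = 52.707 nmi.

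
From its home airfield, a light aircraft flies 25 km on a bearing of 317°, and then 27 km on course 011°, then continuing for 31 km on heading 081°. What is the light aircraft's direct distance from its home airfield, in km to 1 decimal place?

53.1 km

Leg 1 (317°, 25 km): east 25 sin 317° = -17.05, north 25 cos 317° = 18.28
Leg 2 (011°, 27 km): east 27 sin 11° = 5.15, north 27 cos 11° = 26.50
Leg 3 (081°, 31 km): east 31 sin 81° = 30.62, north 31 cos 81° = 4.85
Net: 18.72 east, 49.64 north. Distance = √((18.72)² + (49.64)²) = 53.050 km.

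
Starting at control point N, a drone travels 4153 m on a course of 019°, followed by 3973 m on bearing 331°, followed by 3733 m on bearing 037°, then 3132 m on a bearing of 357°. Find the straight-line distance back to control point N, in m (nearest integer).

Leg 1 (019°, 4153 m): east 4153 sin 19° = 1352.08, north 4153 cos 19° = 3926.74
Leg 2 (331°, 3973 m): east 3973 sin 331° = -1926.15, north 3973 cos 331° = 3474.86
Leg 3 (037°, 3733 m): east 3733 sin 37° = 2246.58, north 3733 cos 37° = 2981.31
Leg 4 (357°, 3132 m): east 3132 sin 357° = -163.92, north 3132 cos 357° = 3127.71
Net: 1508.60 east, 13510.62 north. Distance = √((1508.60)² + (13510.62)²) = 13594.581 m.

13595 m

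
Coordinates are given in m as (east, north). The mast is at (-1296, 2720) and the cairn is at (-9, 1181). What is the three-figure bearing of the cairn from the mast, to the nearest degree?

140°

Δeast = -9 − -1296 = 1287.00; Δnorth = 1181 − 2720 = -1539.00.
Bearing = atan2(Δeast, Δnorth) mod 360° = 140.10° ≈ 140°.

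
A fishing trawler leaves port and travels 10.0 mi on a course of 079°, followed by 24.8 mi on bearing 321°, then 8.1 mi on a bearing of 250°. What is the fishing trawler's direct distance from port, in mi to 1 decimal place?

22.8 mi

Leg 1 (079°, 10.0 mi): east 10.0 sin 79° = 9.82, north 10.0 cos 79° = 1.91
Leg 2 (321°, 24.8 mi): east 24.8 sin 321° = -15.61, north 24.8 cos 321° = 19.27
Leg 3 (250°, 8.1 mi): east 8.1 sin 250° = -7.61, north 8.1 cos 250° = -2.77
Net: -13.40 east, 18.41 north. Distance = √((-13.40)² + (18.41)²) = 22.773 mi.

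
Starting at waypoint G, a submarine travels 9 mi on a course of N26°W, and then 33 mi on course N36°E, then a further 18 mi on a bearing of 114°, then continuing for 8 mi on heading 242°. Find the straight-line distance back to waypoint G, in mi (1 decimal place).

Leg 1 (N26°W, 9 mi): east 9 sin 334° = -3.95, north 9 cos 334° = 8.09
Leg 2 (N36°E, 33 mi): east 33 sin 36° = 19.40, north 33 cos 36° = 26.70
Leg 3 (114°, 18 mi): east 18 sin 114° = 16.44, north 18 cos 114° = -7.32
Leg 4 (242°, 8 mi): east 8 sin 242° = -7.06, north 8 cos 242° = -3.76
Net: 24.83 east, 23.71 north. Distance = √((24.83)² + (23.71)²) = 34.333 mi.

34.3 mi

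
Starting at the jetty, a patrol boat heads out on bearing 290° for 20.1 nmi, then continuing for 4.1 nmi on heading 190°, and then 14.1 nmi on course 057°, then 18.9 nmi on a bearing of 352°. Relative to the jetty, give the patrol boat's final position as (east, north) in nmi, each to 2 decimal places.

Leg 1 (290°, 20.1 nmi): east 20.1 sin 290° = -18.89, north 20.1 cos 290° = 6.87
Leg 2 (190°, 4.1 nmi): east 4.1 sin 190° = -0.71, north 4.1 cos 190° = -4.04
Leg 3 (057°, 14.1 nmi): east 14.1 sin 57° = 11.83, north 14.1 cos 57° = 7.68
Leg 4 (352°, 18.9 nmi): east 18.9 sin 352° = -2.63, north 18.9 cos 352° = 18.72
Summing: -10.40 nmi east, 29.23 nmi north → (-10.40, 29.23).

(-10.40, 29.23)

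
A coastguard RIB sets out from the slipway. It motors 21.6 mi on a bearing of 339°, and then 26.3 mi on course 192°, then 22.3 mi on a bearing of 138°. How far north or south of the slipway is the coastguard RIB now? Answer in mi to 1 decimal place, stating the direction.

Leg 1 (339°, 21.6 mi): east 21.6 sin 339° = -7.74, north 21.6 cos 339° = 20.17
Leg 2 (192°, 26.3 mi): east 26.3 sin 192° = -5.47, north 26.3 cos 192° = -25.73
Leg 3 (138°, 22.3 mi): east 22.3 sin 138° = 14.92, north 22.3 cos 138° = -16.57
Net north component: -22.13 mi.

22.1 mi south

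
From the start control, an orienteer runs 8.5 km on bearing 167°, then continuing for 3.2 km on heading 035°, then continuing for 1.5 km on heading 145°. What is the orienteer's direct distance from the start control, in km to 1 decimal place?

Leg 1 (167°, 8.5 km): east 8.5 sin 167° = 1.91, north 8.5 cos 167° = -8.28
Leg 2 (035°, 3.2 km): east 3.2 sin 35° = 1.84, north 3.2 cos 35° = 2.62
Leg 3 (145°, 1.5 km): east 1.5 sin 145° = 0.86, north 1.5 cos 145° = -1.23
Net: 4.61 east, -6.89 north. Distance = √((4.61)² + (-6.89)²) = 8.288 km.

8.3 km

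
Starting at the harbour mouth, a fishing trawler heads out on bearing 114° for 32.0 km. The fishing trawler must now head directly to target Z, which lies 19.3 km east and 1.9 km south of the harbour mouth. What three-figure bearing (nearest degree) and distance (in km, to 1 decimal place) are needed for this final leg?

Leg 1 (114°, 32.0 km): east 32.0 sin 114° = 29.23, north 32.0 cos 114° = -13.02
Current position: (29.23, -13.02). Target: (19.3, -1.9). Remaining: Δeast = -9.93, Δnorth = 11.12.
Bearing = atan2(-9.93, 11.12) mod 360° = 318.21°; distance = √((-9.93)² + (11.12)²) = 14.907 km.

318°, 14.9 km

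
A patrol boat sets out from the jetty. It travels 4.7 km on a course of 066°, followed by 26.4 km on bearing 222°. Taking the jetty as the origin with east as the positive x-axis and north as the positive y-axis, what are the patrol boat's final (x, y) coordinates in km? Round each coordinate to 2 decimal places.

(-13.37, -17.71)

Leg 1 (066°, 4.7 km): east 4.7 sin 66° = 4.29, north 4.7 cos 66° = 1.91
Leg 2 (222°, 26.4 km): east 26.4 sin 222° = -17.67, north 26.4 cos 222° = -19.62
Summing: -13.37 km east, -17.71 km north → (-13.37, -17.71).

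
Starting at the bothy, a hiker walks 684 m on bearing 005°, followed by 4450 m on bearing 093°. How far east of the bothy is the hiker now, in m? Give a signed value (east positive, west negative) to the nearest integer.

Leg 1 (005°, 684 m): east 684 sin 5° = 59.61, north 684 cos 5° = 681.40
Leg 2 (093°, 4450 m): east 4450 sin 93° = 4443.90, north 4450 cos 93° = -232.90
Net east component: 4503.52 m.

4504 m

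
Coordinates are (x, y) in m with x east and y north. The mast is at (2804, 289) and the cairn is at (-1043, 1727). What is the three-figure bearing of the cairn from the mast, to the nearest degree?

Δeast = -1043 − 2804 = -3847.00; Δnorth = 1727 − 289 = 1438.00.
Bearing = atan2(Δeast, Δnorth) mod 360° = 290.50° ≈ 290°.

290°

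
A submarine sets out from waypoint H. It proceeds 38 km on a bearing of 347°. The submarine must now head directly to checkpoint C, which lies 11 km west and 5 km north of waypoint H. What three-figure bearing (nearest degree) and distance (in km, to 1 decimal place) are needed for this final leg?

184°, 32.1 km

Leg 1 (347°, 38 km): east 38 sin 347° = -8.55, north 38 cos 347° = 37.03
Current position: (-8.55, 37.03). Target: (-11, 5). Remaining: Δeast = -2.45, Δnorth = -32.03.
Bearing = atan2(-2.45, -32.03) mod 360° = 184.38°; distance = √((-2.45)² + (-32.03)²) = 32.120 km.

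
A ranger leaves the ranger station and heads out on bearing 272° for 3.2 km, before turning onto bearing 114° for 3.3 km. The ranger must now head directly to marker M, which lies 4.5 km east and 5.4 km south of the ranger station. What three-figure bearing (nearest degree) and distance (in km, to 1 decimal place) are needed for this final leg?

Leg 1 (272°, 3.2 km): east 3.2 sin 272° = -3.20, north 3.2 cos 272° = 0.11
Leg 2 (114°, 3.3 km): east 3.3 sin 114° = 3.01, north 3.3 cos 114° = -1.34
Current position: (-0.18, -1.23). Target: (4.5, -5.4). Remaining: Δeast = 4.68, Δnorth = -4.17.
Bearing = atan2(4.68, -4.17) mod 360° = 131.68°; distance = √((4.68)² + (-4.17)²) = 6.270 km.

132°, 6.3 km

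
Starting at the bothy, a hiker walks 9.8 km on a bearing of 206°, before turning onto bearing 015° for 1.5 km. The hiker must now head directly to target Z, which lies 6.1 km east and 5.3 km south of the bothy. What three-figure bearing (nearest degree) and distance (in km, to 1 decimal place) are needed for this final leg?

078°, 10.2 km

Leg 1 (206°, 9.8 km): east 9.8 sin 206° = -4.30, north 9.8 cos 206° = -8.81
Leg 2 (015°, 1.5 km): east 1.5 sin 15° = 0.39, north 1.5 cos 15° = 1.45
Current position: (-3.91, -7.36). Target: (6.1, -5.3). Remaining: Δeast = 10.01, Δnorth = 2.06.
Bearing = atan2(10.01, 2.06) mod 360° = 78.37°; distance = √((10.01)² + (2.06)²) = 10.217 km.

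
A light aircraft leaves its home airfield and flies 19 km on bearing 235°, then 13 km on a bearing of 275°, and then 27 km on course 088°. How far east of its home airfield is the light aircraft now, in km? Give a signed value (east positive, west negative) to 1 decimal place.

Leg 1 (235°, 19 km): east 19 sin 235° = -15.56, north 19 cos 235° = -10.90
Leg 2 (275°, 13 km): east 13 sin 275° = -12.95, north 13 cos 275° = 1.13
Leg 3 (088°, 27 km): east 27 sin 88° = 26.98, north 27 cos 88° = 0.94
Net east component: -1.53 km.

-1.5 km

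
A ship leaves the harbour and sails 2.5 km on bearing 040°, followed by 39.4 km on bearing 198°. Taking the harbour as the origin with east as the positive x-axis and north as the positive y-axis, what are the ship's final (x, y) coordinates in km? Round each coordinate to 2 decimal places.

Leg 1 (040°, 2.5 km): east 2.5 sin 40° = 1.61, north 2.5 cos 40° = 1.92
Leg 2 (198°, 39.4 km): east 39.4 sin 198° = -12.18, north 39.4 cos 198° = -37.47
Summing: -10.57 km east, -35.56 km north → (-10.57, -35.56).

(-10.57, -35.56)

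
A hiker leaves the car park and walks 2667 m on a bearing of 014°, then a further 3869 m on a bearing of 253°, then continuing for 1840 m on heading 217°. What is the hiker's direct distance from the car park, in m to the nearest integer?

4162 m

Leg 1 (014°, 2667 m): east 2667 sin 14° = 645.21, north 2667 cos 14° = 2587.78
Leg 2 (253°, 3869 m): east 3869 sin 253° = -3699.94, north 3869 cos 253° = -1131.19
Leg 3 (217°, 1840 m): east 1840 sin 217° = -1107.34, north 1840 cos 217° = -1469.49
Net: -4162.08 east, -12.90 north. Distance = √((-4162.08)² + (-12.90)²) = 4162.097 m.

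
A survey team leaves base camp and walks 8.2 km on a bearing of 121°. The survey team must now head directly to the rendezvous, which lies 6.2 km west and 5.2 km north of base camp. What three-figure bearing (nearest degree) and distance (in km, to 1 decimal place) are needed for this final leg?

Leg 1 (121°, 8.2 km): east 8.2 sin 121° = 7.03, north 8.2 cos 121° = -4.22
Current position: (7.03, -4.22). Target: (-6.2, 5.2). Remaining: Δeast = -13.23, Δnorth = 9.42.
Bearing = atan2(-13.23, 9.42) mod 360° = 305.46°; distance = √((-13.23)² + (9.42)²) = 16.242 km.

305°, 16.2 km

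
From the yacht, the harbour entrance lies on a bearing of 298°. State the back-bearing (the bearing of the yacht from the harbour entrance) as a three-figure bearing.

118°

Back-bearing = 298° − 180° = 118°.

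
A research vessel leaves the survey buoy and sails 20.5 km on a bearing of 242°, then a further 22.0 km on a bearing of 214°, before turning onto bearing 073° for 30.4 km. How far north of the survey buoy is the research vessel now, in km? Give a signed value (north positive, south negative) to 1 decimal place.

Leg 1 (242°, 20.5 km): east 20.5 sin 242° = -18.10, north 20.5 cos 242° = -9.62
Leg 2 (214°, 22.0 km): east 22.0 sin 214° = -12.30, north 22.0 cos 214° = -18.24
Leg 3 (073°, 30.4 km): east 30.4 sin 73° = 29.07, north 30.4 cos 73° = 8.89
Net north component: -18.97 km.

-19.0 km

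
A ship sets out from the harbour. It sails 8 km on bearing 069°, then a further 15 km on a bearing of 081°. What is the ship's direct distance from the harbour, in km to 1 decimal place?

22.9 km

Leg 1 (069°, 8 km): east 8 sin 69° = 7.47, north 8 cos 69° = 2.87
Leg 2 (081°, 15 km): east 15 sin 81° = 14.82, north 15 cos 81° = 2.35
Net: 22.28 east, 5.21 north. Distance = √((22.28)² + (5.21)²) = 22.886 km.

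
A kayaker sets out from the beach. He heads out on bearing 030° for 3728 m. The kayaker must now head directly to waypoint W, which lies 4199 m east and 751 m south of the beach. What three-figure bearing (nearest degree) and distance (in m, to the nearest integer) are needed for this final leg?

Leg 1 (030°, 3728 m): east 3728 sin 30° = 1864.00, north 3728 cos 30° = 3228.54
Current position: (1864.00, 3228.54). Target: (4199, -751). Remaining: Δeast = 2335.00, Δnorth = -3979.54.
Bearing = atan2(2335.00, -3979.54) mod 360° = 149.60°; distance = √((2335.00)² + (-3979.54)²) = 4613.999 m.

150°, 4614 m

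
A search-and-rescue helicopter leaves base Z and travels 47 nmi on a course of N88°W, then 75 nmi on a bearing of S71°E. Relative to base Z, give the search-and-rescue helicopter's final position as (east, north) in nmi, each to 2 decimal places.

(23.94, -22.78)

Leg 1 (N88°W, 47 nmi): east 47 sin 272° = -46.97, north 47 cos 272° = 1.64
Leg 2 (S71°E, 75 nmi): east 75 sin 109° = 70.91, north 75 cos 109° = -24.42
Summing: 23.94 nmi east, -22.78 nmi north → (23.94, -22.78).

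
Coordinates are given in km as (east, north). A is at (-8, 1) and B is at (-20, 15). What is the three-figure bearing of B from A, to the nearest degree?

319°

Δeast = -20 − -8 = -12.00; Δnorth = 15 − 1 = 14.00.
Bearing = atan2(Δeast, Δnorth) mod 360° = 319.40° ≈ 319°.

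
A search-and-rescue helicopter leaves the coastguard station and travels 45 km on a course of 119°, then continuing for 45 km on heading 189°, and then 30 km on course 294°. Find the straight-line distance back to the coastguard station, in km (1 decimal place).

54.3 km

Leg 1 (119°, 45 km): east 45 sin 119° = 39.36, north 45 cos 119° = -21.82
Leg 2 (189°, 45 km): east 45 sin 189° = -7.04, north 45 cos 189° = -44.45
Leg 3 (294°, 30 km): east 30 sin 294° = -27.41, north 30 cos 294° = 12.20
Net: 4.91 east, -54.06 north. Distance = √((4.91)² + (-54.06)²) = 54.283 km.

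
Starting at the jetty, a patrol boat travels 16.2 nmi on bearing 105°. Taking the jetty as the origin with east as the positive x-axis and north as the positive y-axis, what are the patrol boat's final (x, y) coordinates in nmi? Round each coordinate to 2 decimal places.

Leg 1 (105°, 16.2 nmi): east 16.2 sin 105° = 15.65, north 16.2 cos 105° = -4.19
Summing: 15.65 nmi east, -4.19 nmi north → (15.65, -4.19).

(15.65, -4.19)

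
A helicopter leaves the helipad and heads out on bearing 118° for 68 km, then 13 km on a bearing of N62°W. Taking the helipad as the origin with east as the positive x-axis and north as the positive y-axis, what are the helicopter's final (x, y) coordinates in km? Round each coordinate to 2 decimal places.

(48.56, -25.82)

Leg 1 (118°, 68 km): east 68 sin 118° = 60.04, north 68 cos 118° = -31.92
Leg 2 (N62°W, 13 km): east 13 sin 298° = -11.48, north 13 cos 298° = 6.10
Summing: 48.56 km east, -25.82 km north → (48.56, -25.82).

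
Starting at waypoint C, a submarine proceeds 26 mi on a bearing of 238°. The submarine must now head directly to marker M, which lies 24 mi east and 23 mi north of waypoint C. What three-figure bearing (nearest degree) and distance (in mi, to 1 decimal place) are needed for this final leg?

Leg 1 (238°, 26 mi): east 26 sin 238° = -22.05, north 26 cos 238° = -13.78
Current position: (-22.05, -13.78). Target: (24, 23). Remaining: Δeast = 46.05, Δnorth = 36.78.
Bearing = atan2(46.05, 36.78) mod 360° = 51.39°; distance = √((46.05)² + (36.78)²) = 58.933 mi.

051°, 58.9 mi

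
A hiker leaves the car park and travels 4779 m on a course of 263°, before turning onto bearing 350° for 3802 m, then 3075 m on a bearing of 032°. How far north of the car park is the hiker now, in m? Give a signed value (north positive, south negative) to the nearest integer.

Leg 1 (263°, 4779 m): east 4779 sin 263° = -4743.38, north 4779 cos 263° = -582.41
Leg 2 (350°, 3802 m): east 3802 sin 350° = -660.21, north 3802 cos 350° = 3744.24
Leg 3 (032°, 3075 m): east 3075 sin 32° = 1629.50, north 3075 cos 32° = 2607.75
Net north component: 5769.57 m.

5770 m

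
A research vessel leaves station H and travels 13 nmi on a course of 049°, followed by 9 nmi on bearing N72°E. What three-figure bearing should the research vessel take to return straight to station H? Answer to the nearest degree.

Leg 1 (049°, 13 nmi): east 13 sin 49° = 9.81, north 13 cos 49° = 8.53
Leg 2 (N72°E, 9 nmi): east 9 sin 72° = 8.56, north 9 cos 72° = 2.78
Net displacement: 18.37 east, 11.31 north. Direction back to start is (-18.37, -11.31): bearing = atan2(-18.37, -11.31) mod 360° = 238.38° ≈ 238°.

238°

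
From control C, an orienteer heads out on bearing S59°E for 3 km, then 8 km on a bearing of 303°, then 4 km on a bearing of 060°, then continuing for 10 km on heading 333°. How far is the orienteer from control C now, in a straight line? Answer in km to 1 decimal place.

14.7 km

Leg 1 (S59°E, 3 km): east 3 sin 121° = 2.57, north 3 cos 121° = -1.55
Leg 2 (303°, 8 km): east 8 sin 303° = -6.71, north 8 cos 303° = 4.36
Leg 3 (060°, 4 km): east 4 sin 60° = 3.46, north 4 cos 60° = 2.00
Leg 4 (333°, 10 km): east 10 sin 333° = -4.54, north 10 cos 333° = 8.91
Net: -5.21 east, 13.72 north. Distance = √((-5.21)² + (13.72)²) = 14.679 km.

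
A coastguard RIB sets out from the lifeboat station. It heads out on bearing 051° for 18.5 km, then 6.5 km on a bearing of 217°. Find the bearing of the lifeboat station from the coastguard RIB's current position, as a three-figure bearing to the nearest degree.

238°

Leg 1 (051°, 18.5 km): east 18.5 sin 51° = 14.38, north 18.5 cos 51° = 11.64
Leg 2 (217°, 6.5 km): east 6.5 sin 217° = -3.91, north 6.5 cos 217° = -5.19
Net displacement: 10.47 east, 6.45 north. Direction back to start is (-10.47, -6.45): bearing = atan2(-10.47, -6.45) mod 360° = 238.35° ≈ 238°.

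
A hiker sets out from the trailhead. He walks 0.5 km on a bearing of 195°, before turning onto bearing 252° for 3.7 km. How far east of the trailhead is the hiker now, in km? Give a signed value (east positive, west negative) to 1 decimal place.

Leg 1 (195°, 0.5 km): east 0.5 sin 195° = -0.13, north 0.5 cos 195° = -0.48
Leg 2 (252°, 3.7 km): east 3.7 sin 252° = -3.52, north 3.7 cos 252° = -1.14
Net east component: -3.65 km.

-3.6 km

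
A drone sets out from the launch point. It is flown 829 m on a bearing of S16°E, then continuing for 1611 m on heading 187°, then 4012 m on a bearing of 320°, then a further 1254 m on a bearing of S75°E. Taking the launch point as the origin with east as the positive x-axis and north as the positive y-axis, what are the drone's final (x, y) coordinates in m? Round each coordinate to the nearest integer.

(-1335, 353)

Leg 1 (S16°E, 829 m): east 829 sin 164° = 228.50, north 829 cos 164° = -796.89
Leg 2 (187°, 1611 m): east 1611 sin 187° = -196.33, north 1611 cos 187° = -1598.99
Leg 3 (320°, 4012 m): east 4012 sin 320° = -2578.86, north 4012 cos 320° = 3073.37
Leg 4 (S75°E, 1254 m): east 1254 sin 105° = 1211.27, north 1254 cos 105° = -324.56
Summing: -1335.42 m east, 352.93 m north → (-1335, 353).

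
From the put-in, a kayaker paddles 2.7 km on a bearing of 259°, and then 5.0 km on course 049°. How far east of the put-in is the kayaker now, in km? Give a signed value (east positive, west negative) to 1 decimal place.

Leg 1 (259°, 2.7 km): east 2.7 sin 259° = -2.65, north 2.7 cos 259° = -0.52
Leg 2 (049°, 5.0 km): east 5.0 sin 49° = 3.77, north 5.0 cos 49° = 3.28
Net east component: 1.12 km.

1.1 km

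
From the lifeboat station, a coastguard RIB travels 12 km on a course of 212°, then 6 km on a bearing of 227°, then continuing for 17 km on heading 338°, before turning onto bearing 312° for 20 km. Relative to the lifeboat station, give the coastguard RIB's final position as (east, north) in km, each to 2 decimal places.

(-31.98, 14.88)

Leg 1 (212°, 12 km): east 12 sin 212° = -6.36, north 12 cos 212° = -10.18
Leg 2 (227°, 6 km): east 6 sin 227° = -4.39, north 6 cos 227° = -4.09
Leg 3 (338°, 17 km): east 17 sin 338° = -6.37, north 17 cos 338° = 15.76
Leg 4 (312°, 20 km): east 20 sin 312° = -14.86, north 20 cos 312° = 13.38
Summing: -31.98 km east, 14.88 km north → (-31.98, 14.88).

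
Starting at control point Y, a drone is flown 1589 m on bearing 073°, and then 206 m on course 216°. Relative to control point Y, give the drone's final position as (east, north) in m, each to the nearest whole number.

Leg 1 (073°, 1589 m): east 1589 sin 73° = 1519.57, north 1589 cos 73° = 464.58
Leg 2 (216°, 206 m): east 206 sin 216° = -121.08, north 206 cos 216° = -166.66
Summing: 1398.48 m east, 297.92 m north → (1398, 298).

(1398, 298)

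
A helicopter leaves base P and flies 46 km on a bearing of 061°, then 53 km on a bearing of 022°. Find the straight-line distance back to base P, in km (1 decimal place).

93.4 km

Leg 1 (061°, 46 km): east 46 sin 61° = 40.23, north 46 cos 61° = 22.30
Leg 2 (022°, 53 km): east 53 sin 22° = 19.85, north 53 cos 22° = 49.14
Net: 60.09 east, 71.44 north. Distance = √((60.09)² + (71.44)²) = 93.351 km.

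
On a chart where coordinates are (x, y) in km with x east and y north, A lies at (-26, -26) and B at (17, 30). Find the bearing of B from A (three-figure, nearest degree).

038°

Δeast = 17 − -26 = 43.00; Δnorth = 30 − -26 = 56.00.
Bearing = atan2(Δeast, Δnorth) mod 360° = 37.52° ≈ 038°.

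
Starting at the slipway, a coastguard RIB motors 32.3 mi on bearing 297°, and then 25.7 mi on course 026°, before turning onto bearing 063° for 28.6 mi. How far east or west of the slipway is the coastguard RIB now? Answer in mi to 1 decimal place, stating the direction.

8.0 mi east

Leg 1 (297°, 32.3 mi): east 32.3 sin 297° = -28.78, north 32.3 cos 297° = 14.66
Leg 2 (026°, 25.7 mi): east 25.7 sin 26° = 11.27, north 25.7 cos 26° = 23.10
Leg 3 (063°, 28.6 mi): east 28.6 sin 63° = 25.48, north 28.6 cos 63° = 12.98
Net east component: 7.97 mi.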